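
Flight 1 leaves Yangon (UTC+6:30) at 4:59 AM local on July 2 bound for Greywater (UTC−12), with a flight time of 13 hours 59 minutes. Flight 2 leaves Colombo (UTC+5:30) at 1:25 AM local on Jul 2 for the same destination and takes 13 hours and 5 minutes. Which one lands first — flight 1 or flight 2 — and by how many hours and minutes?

the second, by 3 hours 28 minutes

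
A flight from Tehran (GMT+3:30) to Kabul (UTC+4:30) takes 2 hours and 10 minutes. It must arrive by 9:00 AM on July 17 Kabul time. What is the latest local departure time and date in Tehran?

Target arrival in UTC: 9:00 AM − 4:30 = 4:30 AM on Jul 17.
Subtract 2 hours and 10 minutes → departure 2:20 AM UTC on Jul 17.
Tehran is UTC+3:30: 2:20 AM + 3:30 = 5:50 AM on Jul 17.

5:50 AM on July 17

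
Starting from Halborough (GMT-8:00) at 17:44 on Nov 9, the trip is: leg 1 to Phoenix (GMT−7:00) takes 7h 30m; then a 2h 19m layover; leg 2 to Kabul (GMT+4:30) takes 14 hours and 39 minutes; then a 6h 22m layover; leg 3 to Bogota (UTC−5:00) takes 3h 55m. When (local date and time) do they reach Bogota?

07:29 on November 11

Convert departure to UTC: 17:44 + 8:00 = 01:44 UTC on Nov 10.
Add 7 hours and 30 minutes leg 1 → 09:14 UTC.
Add 2 hours 19 minutes layover in Phoenix → 11:33 UTC.
Add 14 hours 39 minutes leg 2 → 02:12 UTC (Nov 11).
Add 6 hours 22 minutes layover in Kabul → 08:34 UTC.
Add 3 hours and 55 minutes leg 3 → 12:29 UTC.
Bogota is UTC−5:00, so local arrival = 12:29 − 5:00 = 07:29 on Nov 11.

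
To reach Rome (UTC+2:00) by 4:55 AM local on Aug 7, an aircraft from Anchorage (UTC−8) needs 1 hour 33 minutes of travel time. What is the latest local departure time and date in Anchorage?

Target arrival in UTC: 4:55 AM − 2:00 = 2:55 AM on Aug 7.
Subtract 1 hour and 33 minutes → departure 1:22 AM UTC on Aug 7.
Anchorage is UTC−8:00: 1:22 AM − 8:00 = 5:22 PM on Aug 6.

5:22 PM on Aug 6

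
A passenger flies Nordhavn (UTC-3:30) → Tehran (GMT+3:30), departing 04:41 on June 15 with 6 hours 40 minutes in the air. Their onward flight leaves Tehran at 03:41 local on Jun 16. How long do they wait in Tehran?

Convert departure to UTC: 04:41 + 3:30 = 08:11 UTC on Jun 15.
Add 6 hours 40 minutes flight time → 14:51 UTC.
Tehran is UTC+3:30, so local arrival = 14:51 + 3:30 = 18:21 on Jun 15.
Layover = 03:41 − 18:21 (+1 day) = 9 hours 20 minutes.

9 hours 20 minutes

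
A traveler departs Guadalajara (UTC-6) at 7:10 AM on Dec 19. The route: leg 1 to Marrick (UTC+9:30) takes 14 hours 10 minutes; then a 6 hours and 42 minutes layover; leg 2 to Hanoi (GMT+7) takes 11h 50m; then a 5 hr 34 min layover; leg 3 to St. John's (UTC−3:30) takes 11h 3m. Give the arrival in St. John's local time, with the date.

Convert departure to UTC: 7:10 AM + 6:00 = 1:10 PM UTC on Dec 19.
Add 14 hours and 10 minutes leg 1 → 3:20 AM UTC (Dec 20).
Add 6 hours 42 minutes layover in Marrick → 10:02 AM UTC.
Add 11 hours 50 minutes leg 2 → 9:52 PM UTC.
Add 5 hours 34 minutes layover in Hanoi → 3:26 AM UTC (Dec 21).
Add 11 hours and 3 minutes leg 3 → 2:29 PM UTC.
St. John's is UTC−3:30, so local arrival = 2:29 PM − 3:30 = 10:59 AM on Dec 21.

10:59 AM on December 21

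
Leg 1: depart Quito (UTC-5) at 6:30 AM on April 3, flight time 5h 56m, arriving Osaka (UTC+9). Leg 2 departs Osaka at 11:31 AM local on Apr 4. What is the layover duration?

9 hours 5 minutes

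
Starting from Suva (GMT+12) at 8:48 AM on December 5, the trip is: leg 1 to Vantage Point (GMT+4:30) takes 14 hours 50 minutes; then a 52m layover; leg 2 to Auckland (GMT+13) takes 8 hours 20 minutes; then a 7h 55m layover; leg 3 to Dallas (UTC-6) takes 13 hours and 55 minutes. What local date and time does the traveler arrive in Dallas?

12:40 PM on Dec 6

Convert departure to UTC: 8:48 AM − 12:00 = 8:48 PM UTC on Dec 4.
Add 14 hours and 50 minutes leg 1 → 11:38 AM UTC (Dec 5).
Add 52 minutes layover in Vantage Point → 12:30 PM UTC.
Add 8 hours 20 minutes leg 2 → 8:50 PM UTC.
Add 7 hours and 55 minutes layover in Auckland → 4:45 AM UTC (Dec 6).
Add 13 hours and 55 minutes leg 3 → 6:40 PM UTC.
Dallas is UTC−6:00, so local arrival = 6:40 PM − 6:00 = 12:40 PM on Dec 6.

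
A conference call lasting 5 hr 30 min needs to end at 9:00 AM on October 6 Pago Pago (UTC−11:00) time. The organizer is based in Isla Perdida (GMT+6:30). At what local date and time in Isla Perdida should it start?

Target end time in UTC: 9:00 AM + 11:00 = 8:00 PM on Oct 6.
Subtract 5 hours and 30 minutes → start 2:30 PM UTC on Oct 6.
Isla Perdida is UTC+6:30: 2:30 PM + 6:30 = 9:00 PM on Oct 6.

9:00 PM on Oct 6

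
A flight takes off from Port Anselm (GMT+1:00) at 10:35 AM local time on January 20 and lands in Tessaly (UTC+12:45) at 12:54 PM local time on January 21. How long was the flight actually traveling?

Departure in UTC: 10:35 AM − 1:00 = 9:35 AM on Jan 20.
Arrival in UTC: 12:54 PM − 12:45 = 12:09 AM on Jan 21.
Elapsed = 12:09 AM − 9:35 AM (+1 day) = 14 hours 34 minutes.

14 hours 34 minutes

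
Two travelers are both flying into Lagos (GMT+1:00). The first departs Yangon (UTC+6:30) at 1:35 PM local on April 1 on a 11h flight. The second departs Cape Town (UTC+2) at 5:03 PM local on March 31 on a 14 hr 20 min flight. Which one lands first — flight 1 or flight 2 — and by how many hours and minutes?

the second, by 12 hours 42 minutes

Flight 1 in UTC: 1:35 PM − 6:30 = 7:05 AM on Apr 1.
+11 hours → arrive 6:05 PM UTC on Apr 1.
Flight 2 in UTC: 5:03 PM − 2:00 = 3:03 PM on Mar 31.
+14 hours and 20 minutes → arrive 5:23 AM UTC on Apr 1.
Flight 2 lands earlier by 12 hours 42 minutes.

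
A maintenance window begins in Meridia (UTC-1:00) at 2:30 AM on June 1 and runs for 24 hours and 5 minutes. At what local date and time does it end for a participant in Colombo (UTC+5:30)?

9:05 AM on Jun 2

Colombo is 6:30 ahead of Meridia.
After 24 hours and 5 minutes it is 2:35 AM (Jun 2) in Meridia.
Shift by the zone difference: 2:35 AM + 6:30 = 9:05 AM on Jun 2 in Colombo.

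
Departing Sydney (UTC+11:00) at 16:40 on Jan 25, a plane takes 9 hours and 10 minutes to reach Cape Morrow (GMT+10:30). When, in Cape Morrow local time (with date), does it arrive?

Convert departure to UTC: 16:40 − 11:00 = 05:40 UTC on Jan 25.
Add 9 hours and 10 minutes travel time → 14:50 UTC.
Cape Morrow is UTC+10:30, so local arrival = 14:50 + 10:30 = 01:20 on Jan 26.

01:20 on January 26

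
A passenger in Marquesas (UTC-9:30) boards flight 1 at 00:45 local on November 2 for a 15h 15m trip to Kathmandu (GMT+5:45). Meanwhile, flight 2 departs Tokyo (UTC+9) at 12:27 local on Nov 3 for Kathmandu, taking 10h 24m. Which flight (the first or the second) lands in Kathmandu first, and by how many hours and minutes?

Flight 1 in UTC: 00:45 + 9:30 = 10:15 on Nov 2.
+15 hours 15 minutes → arrive 01:30 UTC on Nov 3.
Flight 2 in UTC: 12:27 − 9:00 = 03:27 on Nov 3.
+10 hours and 24 minutes → arrive 13:51 UTC on Nov 3.
Flight 1 lands earlier by 12 hours 21 minutes.

the first, by 12 hours 21 minutes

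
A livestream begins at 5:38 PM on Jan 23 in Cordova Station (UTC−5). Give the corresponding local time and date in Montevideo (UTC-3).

7:38 PM on January 23

In UTC: 5:38 PM + 5:00 = 10:38 PM on Jan 23.
Montevideo is UTC−3:00: 10:38 PM − 3:00 = 7:38 PM on Jan 23.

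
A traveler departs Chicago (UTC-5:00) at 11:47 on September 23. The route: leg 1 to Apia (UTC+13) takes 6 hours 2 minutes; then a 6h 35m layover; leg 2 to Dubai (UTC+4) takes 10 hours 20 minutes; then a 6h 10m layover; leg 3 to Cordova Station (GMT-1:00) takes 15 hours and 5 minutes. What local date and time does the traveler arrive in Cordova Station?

Convert departure to UTC: 11:47 + 5:00 = 16:47 UTC on Sep 23.
Add 6 hours 2 minutes leg 1 → 22:49 UTC.
Add 6 hours 35 minutes layover in Apia → 05:24 UTC (Sep 24).
Add 10 hours 20 minutes leg 2 → 15:44 UTC.
Add 6 hours 10 minutes layover in Dubai → 21:54 UTC.
Add 15 hours and 5 minutes leg 3 → 12:59 UTC (Sep 25).
Cordova Station is UTC−1:00, so local arrival = 12:59 − 1:00 = 11:59 on Sep 25.

11:59 on September 25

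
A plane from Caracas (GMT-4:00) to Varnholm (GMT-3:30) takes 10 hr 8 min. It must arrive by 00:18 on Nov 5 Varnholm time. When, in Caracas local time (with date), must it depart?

Target arrival in UTC: 00:18 + 3:30 = 03:48 on Nov 5.
Subtract 10 hours 8 minutes → departure 17:40 UTC on Nov 4.
Caracas is UTC−4:00: 17:40 − 4:00 = 13:40 on Nov 4.

13:40 on November 4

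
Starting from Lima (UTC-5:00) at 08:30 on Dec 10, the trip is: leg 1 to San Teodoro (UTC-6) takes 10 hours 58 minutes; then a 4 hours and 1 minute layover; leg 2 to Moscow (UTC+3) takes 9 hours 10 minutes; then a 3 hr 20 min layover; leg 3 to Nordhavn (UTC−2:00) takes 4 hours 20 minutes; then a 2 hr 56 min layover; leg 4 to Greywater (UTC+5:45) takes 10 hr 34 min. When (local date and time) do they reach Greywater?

16:34 on Dec 12

Convert departure to UTC: 08:30 + 5:00 = 13:30 UTC on Dec 10.
Add 10 hours 58 minutes leg 1 → 00:28 UTC (Dec 11).
Add 4 hours and 1 minute layover in San Teodoro → 04:29 UTC.
Add 9 hours 10 minutes leg 2 → 13:39 UTC.
Add 3 hours and 20 minutes layover in Moscow → 16:59 UTC.
Add 4 hours and 20 minutes leg 3 → 21:19 UTC.
Add 2 hours 56 minutes layover in Nordhavn → 00:15 UTC (Dec 12).
Add 10 hours and 34 minutes leg 4 → 10:49 UTC.
Greywater is UTC+5:45, so local arrival = 10:49 + 5:45 = 16:34 on Dec 12.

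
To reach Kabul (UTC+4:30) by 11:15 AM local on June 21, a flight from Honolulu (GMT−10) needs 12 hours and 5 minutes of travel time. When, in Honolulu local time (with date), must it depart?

Target arrival in UTC: 11:15 AM − 4:30 = 6:45 AM on Jun 21.
Subtract 12 hours 5 minutes → departure 6:40 PM UTC on Jun 20.
Honolulu is UTC−10:00: 6:40 PM − 10:00 = 8:40 AM on Jun 20.

8:40 AM on June 20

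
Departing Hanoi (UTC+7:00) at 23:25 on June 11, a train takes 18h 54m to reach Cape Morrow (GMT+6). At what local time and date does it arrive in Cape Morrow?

17:19 on Jun 12

Convert departure to UTC: 23:25 − 7:00 = 16:25 UTC on Jun 11.
Add 18 hours 54 minutes travel time → 11:19 UTC (Jun 12).
Cape Morrow is UTC+6:00, so local arrival = 11:19 + 6:00 = 17:19 on Jun 12.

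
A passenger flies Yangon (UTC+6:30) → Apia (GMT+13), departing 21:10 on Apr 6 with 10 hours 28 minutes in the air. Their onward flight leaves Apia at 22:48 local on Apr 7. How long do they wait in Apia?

Convert departure to UTC: 21:10 − 6:30 = 14:40 UTC on Apr 6.
Add 10 hours 28 minutes flight time → 01:08 UTC (Apr 7).
Apia is UTC+13:00, so local arrival = 01:08 + 13:00 = 14:08 on Apr 7.
Layover = 22:48 − 14:08 = 8 hours 40 minutes.

8 hours 40 minutes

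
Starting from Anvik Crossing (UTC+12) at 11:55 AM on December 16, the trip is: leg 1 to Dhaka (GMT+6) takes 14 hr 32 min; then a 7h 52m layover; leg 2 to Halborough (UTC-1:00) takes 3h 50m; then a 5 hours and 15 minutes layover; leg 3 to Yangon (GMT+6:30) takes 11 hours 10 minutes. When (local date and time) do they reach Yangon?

Convert departure to UTC: 11:55 AM − 12:00 = 11:55 PM UTC on Dec 15.
Add 14 hours and 32 minutes leg 1 → 2:27 PM UTC (Dec 16).
Add 7 hours and 52 minutes layover in Dhaka → 10:19 PM UTC.
Add 3 hours 50 minutes leg 2 → 2:09 AM UTC (Dec 17).
Add 5 hours 15 minutes layover in Halborough → 7:24 AM UTC.
Add 11 hours and 10 minutes leg 3 → 6:34 PM UTC.
Yangon is UTC+6:30, so local arrival = 6:34 PM + 6:30 = 1:04 AM on Dec 18.

1:04 AM on December 18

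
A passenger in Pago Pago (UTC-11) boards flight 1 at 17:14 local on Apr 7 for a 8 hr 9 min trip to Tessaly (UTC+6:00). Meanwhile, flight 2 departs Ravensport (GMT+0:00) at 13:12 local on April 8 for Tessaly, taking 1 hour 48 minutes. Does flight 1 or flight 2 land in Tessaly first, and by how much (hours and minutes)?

Flight 1 in UTC: 17:14 + 11:00 = 04:14 on Apr 8.
+8 hours 9 minutes → arrive 12:23 UTC on Apr 8.
Flight 2 departs at 13:12 UTC (Apr 8).
+1 hour and 48 minutes → arrive 15:00 UTC on Apr 8.
Flight 1 lands earlier by 2 hours 37 minutes.

the first, by 2 hours 37 minutes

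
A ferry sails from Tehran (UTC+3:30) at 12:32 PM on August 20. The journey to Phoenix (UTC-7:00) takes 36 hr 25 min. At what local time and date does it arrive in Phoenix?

2:27 PM on August 21

Phoenix is 10:30 behind Tehran.
After 36 hours and 25 minutes it is 12:57 AM (Aug 22) in Tehran.
Shift by the zone difference: 12:57 AM − 10:30 = 2:27 PM on Aug 21 in Phoenix.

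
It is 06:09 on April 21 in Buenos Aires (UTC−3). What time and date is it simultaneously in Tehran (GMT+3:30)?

12:39 on April 21

In UTC: 06:09 + 3:00 = 09:09 on Apr 21.
Tehran is UTC+3:30: 09:09 + 3:30 = 12:39 on Apr 21.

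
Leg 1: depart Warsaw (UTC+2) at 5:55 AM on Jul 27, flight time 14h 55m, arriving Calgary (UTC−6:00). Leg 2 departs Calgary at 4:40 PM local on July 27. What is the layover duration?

Convert departure to UTC: 5:55 AM − 2:00 = 3:55 AM UTC on Jul 27.
Add 14 hours and 55 minutes flight time → 6:50 PM UTC.
Calgary is UTC−6:00, so local arrival = 6:50 PM − 6:00 = 12:50 PM on Jul 27.
Layover = 4:40 PM − 12:50 PM = 3 hours 50 minutes.

3 hours 50 minutes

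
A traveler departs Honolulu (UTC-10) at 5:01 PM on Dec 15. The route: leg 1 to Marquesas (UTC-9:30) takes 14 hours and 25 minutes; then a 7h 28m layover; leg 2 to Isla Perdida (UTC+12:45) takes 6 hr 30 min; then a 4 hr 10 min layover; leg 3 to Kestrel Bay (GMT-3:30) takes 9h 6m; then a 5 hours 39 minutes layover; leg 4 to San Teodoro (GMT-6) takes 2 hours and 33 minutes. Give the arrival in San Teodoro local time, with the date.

Convert departure to UTC: 5:01 PM + 10:00 = 3:01 AM UTC on Dec 16.
Add 14 hours and 25 minutes leg 1 → 5:26 PM UTC.
Add 7 hours 28 minutes layover in Marquesas → 12:54 AM UTC (Dec 17).
Add 6 hours 30 minutes leg 2 → 7:24 AM UTC.
Add 4 hours and 10 minutes layover in Isla Perdida → 11:34 AM UTC.
Add 9 hours and 6 minutes leg 3 → 8:40 PM UTC.
Add 5 hours and 39 minutes layover in Kestrel Bay → 2:19 AM UTC (Dec 18).
Add 2 hours 33 minutes leg 4 → 4:52 AM UTC.
San Teodoro is UTC−6:00, so local arrival = 4:52 AM − 6:00 = 10:52 PM on Dec 17.

10:52 PM on Dec 17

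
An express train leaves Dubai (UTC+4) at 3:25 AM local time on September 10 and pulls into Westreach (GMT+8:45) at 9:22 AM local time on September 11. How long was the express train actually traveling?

25 hours 12 minutes

Departure in UTC: 3:25 AM − 4:00 = 11:25 PM on Sep 9.
Arrival in UTC: 9:22 AM − 8:45 = 12:37 AM on Sep 11.
Elapsed = 12:37 AM − 11:25 PM (+2 days) = 25 hours 12 minutes.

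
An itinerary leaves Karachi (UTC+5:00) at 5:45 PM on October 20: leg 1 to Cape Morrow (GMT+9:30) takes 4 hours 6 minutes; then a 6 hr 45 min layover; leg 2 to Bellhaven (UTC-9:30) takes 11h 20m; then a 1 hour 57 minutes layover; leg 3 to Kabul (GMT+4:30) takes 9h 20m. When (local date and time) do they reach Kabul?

Convert departure to UTC: 5:45 PM − 5:00 = 12:45 PM UTC on Oct 20.
Add 4 hours and 6 minutes leg 1 → 4:51 PM UTC.
Add 6 hours and 45 minutes layover in Cape Morrow → 11:36 PM UTC.
Add 11 hours and 20 minutes leg 2 → 10:56 AM UTC (Oct 21).
Add 1 hour 57 minutes layover in Bellhaven → 12:53 PM UTC.
Add 9 hours 20 minutes leg 3 → 10:13 PM UTC.
Kabul is UTC+4:30, so local arrival = 10:13 PM + 4:30 = 2:43 AM on Oct 22.

2:43 AM on Oct 22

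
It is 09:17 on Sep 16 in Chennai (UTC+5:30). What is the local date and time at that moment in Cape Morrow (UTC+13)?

In UTC: 09:17 − 5:30 = 03:47 on Sep 16.
Cape Morrow is UTC+13:00: 03:47 + 13:00 = 16:47 on Sep 16.

16:47 on Sep 16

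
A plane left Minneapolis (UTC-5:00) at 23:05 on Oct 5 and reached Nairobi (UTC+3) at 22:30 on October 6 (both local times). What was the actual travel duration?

Departure in UTC: 23:05 + 5:00 = 04:05 on Oct 6.
Arrival in UTC: 22:30 − 3:00 = 19:30 on Oct 6.
Elapsed = 19:30 − 04:05 = 15 hours 25 minutes.

15 hours 25 minutes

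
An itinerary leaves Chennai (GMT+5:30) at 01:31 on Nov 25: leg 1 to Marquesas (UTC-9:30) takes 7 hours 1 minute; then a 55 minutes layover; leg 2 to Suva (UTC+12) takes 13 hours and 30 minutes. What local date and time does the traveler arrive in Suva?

Convert departure to UTC: 01:31 − 5:30 = 20:01 UTC on Nov 24.
Add 7 hours and 1 minute leg 1 → 03:02 UTC (Nov 25).
Add 55 minutes layover in Marquesas → 03:57 UTC.
Add 13 hours 30 minutes leg 2 → 17:27 UTC.
Suva is UTC+12:00, so local arrival = 17:27 + 12:00 = 05:27 on Nov 26.

05:27 on Nov 26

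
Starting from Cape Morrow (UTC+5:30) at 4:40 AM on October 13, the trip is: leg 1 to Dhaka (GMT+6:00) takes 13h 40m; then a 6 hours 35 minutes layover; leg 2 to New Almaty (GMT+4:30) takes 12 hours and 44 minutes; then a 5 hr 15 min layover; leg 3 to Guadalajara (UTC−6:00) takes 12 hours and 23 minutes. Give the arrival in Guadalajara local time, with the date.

7:47 PM on Oct 14

Convert departure to UTC: 4:40 AM − 5:30 = 11:10 PM UTC on Oct 12.
Add 13 hours 40 minutes leg 1 → 12:50 PM UTC (Oct 13).
Add 6 hours and 35 minutes layover in Dhaka → 7:25 PM UTC.
Add 12 hours and 44 minutes leg 2 → 8:09 AM UTC (Oct 14).
Add 5 hours 15 minutes layover in New Almaty → 1:24 PM UTC.
Add 12 hours and 23 minutes leg 3 → 1:47 AM UTC (Oct 15).
Guadalajara is UTC−6:00, so local arrival = 1:47 AM − 6:00 = 7:47 PM on Oct 14.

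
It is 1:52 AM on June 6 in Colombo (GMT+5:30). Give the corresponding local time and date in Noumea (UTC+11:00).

In UTC: 1:52 AM − 5:30 = 8:22 PM on Jun 5.
Noumea is UTC+11:00: 8:22 PM + 11:00 = 7:22 AM on Jun 6.

7:22 AM on June 6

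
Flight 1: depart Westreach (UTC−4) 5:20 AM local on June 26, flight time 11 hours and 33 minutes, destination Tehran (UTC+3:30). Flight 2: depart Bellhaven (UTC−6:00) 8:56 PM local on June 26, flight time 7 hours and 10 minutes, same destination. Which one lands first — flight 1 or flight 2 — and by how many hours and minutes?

the first, by 13 hours 13 minutes

Flight 1 in UTC: 5:20 AM + 4:00 = 9:20 AM on Jun 26.
+11 hours and 33 minutes → arrive 8:53 PM UTC on Jun 26.
Flight 2 in UTC: 8:56 PM + 6:00 = 2:56 AM on Jun 27.
+7 hours and 10 minutes → arrive 10:06 AM UTC on Jun 27.
Flight 1 lands earlier by 13 hours 13 minutes.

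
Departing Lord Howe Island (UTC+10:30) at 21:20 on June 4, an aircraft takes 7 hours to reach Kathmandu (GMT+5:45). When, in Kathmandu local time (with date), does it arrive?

23:35 on June 4

Convert departure to UTC: 21:20 − 10:30 = 10:50 UTC on Jun 4.
Add 7 hours travel time → 17:50 UTC.
Kathmandu is UTC+5:45, so local arrival = 17:50 + 5:45 = 23:35 on Jun 4.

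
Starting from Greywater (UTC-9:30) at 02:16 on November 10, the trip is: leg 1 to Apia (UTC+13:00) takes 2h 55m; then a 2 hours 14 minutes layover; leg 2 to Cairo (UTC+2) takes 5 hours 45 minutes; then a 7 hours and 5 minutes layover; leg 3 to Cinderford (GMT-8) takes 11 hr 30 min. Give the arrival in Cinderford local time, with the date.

09:15 on November 11

Convert departure to UTC: 02:16 + 9:30 = 11:46 UTC on Nov 10.
Add 2 hours 55 minutes leg 1 → 14:41 UTC.
Add 2 hours 14 minutes layover in Apia → 16:55 UTC.
Add 5 hours and 45 minutes leg 2 → 22:40 UTC.
Add 7 hours and 5 minutes layover in Cairo → 05:45 UTC (Nov 11).
Add 11 hours 30 minutes leg 3 → 17:15 UTC.
Cinderford is UTC−8:00, so local arrival = 17:15 − 8:00 = 09:15 on Nov 11.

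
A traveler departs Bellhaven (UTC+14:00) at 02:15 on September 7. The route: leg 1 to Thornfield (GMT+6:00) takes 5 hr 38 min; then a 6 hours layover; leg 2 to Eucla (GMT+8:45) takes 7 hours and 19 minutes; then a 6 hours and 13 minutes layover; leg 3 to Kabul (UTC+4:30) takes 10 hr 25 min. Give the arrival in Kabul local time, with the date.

04:20 on Sep 8

Convert departure to UTC: 02:15 − 14:00 = 12:15 UTC on Sep 6.
Add 5 hours and 38 minutes leg 1 → 17:53 UTC.
Add 6 hours layover in Thornfield → 23:53 UTC.
Add 7 hours 19 minutes leg 2 → 07:12 UTC (Sep 7).
Add 6 hours 13 minutes layover in Eucla → 13:25 UTC.
Add 10 hours 25 minutes leg 3 → 23:50 UTC.
Kabul is UTC+4:30, so local arrival = 23:50 + 4:30 = 04:20 on Sep 8.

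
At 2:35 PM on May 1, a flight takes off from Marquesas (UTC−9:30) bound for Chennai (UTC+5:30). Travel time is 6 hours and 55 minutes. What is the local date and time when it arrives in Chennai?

Convert departure to UTC: 2:35 PM + 9:30 = 12:05 AM UTC on May 2.
Add 6 hours and 55 minutes travel time → 7:00 AM UTC.
Chennai is UTC+5:30, so local arrival = 7:00 AM + 5:30 = 12:30 PM on May 2.

12:30 PM on May 2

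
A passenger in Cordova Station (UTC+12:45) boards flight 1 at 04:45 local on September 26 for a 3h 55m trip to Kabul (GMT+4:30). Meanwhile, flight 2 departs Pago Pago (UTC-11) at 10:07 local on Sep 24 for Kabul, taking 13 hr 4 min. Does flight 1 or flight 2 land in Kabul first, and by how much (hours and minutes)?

the second, by 9 hours 44 minutes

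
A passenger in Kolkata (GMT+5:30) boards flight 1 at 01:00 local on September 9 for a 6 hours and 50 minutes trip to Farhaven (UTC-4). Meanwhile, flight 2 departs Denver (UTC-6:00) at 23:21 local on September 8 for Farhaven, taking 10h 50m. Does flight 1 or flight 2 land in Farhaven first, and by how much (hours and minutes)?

the first, by 13 hours 51 minutes

Flight 1 in UTC: 01:00 − 5:30 = 19:30 on Sep 8.
+6 hours and 50 minutes → arrive 02:20 UTC on Sep 9.
Flight 2 in UTC: 23:21 + 6:00 = 05:21 on Sep 9.
+10 hours 50 minutes → arrive 16:11 UTC on Sep 9.
Flight 1 lands earlier by 13 hours 51 minutes.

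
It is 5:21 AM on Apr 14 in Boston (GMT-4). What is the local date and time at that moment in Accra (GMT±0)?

In UTC: 5:21 AM + 4:00 = 9:21 AM on Apr 14.
Accra is UTC+0, so it is 9:21 AM on Apr 14.

9:21 AM on Apr 14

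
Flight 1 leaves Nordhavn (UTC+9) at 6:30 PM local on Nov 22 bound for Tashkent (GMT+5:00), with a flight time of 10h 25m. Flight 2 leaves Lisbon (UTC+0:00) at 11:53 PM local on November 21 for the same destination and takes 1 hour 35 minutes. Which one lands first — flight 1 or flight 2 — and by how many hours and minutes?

Flight 1 in UTC: 6:30 PM − 9:00 = 9:30 AM on Nov 22.
+10 hours and 25 minutes → arrive 7:55 PM UTC on Nov 22.
Flight 2 departs at 11:53 PM UTC (Nov 21).
+1 hour and 35 minutes → arrive 1:28 AM UTC on Nov 22.
Flight 2 lands earlier by 18 hours 27 minutes.

the second, by 18 hours 27 minutes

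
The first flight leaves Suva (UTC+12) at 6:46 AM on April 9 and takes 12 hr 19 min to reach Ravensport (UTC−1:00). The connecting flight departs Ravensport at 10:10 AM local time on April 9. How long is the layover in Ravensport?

4 hours 5 minutes

Convert departure to UTC: 6:46 AM − 12:00 = 6:46 PM UTC on Apr 8.
Add 12 hours 19 minutes flight time → 7:05 AM UTC (Apr 9).
Ravensport is UTC−1:00, so local arrival = 7:05 AM − 1:00 = 6:05 AM on Apr 9.
Layover = 10:10 AM − 6:05 AM = 4 hours 5 minutes.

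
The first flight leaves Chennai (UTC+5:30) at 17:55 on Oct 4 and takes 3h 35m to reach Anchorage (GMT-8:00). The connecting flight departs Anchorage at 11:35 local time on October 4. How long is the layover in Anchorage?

3 hours 35 minutes

Convert departure to UTC: 17:55 − 5:30 = 12:25 UTC on Oct 4.
Add 3 hours and 35 minutes flight time → 16:00 UTC.
Anchorage is UTC−8:00, so local arrival = 16:00 − 8:00 = 08:00 on Oct 4.
Layover = 11:35 − 08:00 = 3 hours 35 minutes.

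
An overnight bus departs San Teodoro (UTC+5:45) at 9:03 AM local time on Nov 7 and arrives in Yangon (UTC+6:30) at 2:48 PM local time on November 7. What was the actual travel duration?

Departure in UTC: 9:03 AM − 5:45 = 3:18 AM on Nov 7.
Arrival in UTC: 2:48 PM − 6:30 = 8:18 AM on Nov 7.
Elapsed = 8:18 AM − 3:18 AM = 5 hours.

5 hours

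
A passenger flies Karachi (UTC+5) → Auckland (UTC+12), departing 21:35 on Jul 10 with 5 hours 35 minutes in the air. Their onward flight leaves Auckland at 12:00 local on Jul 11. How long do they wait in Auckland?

1 hour 50 minutes

Convert departure to UTC: 21:35 − 5:00 = 16:35 UTC on Jul 10.
Add 5 hours 35 minutes flight time → 22:10 UTC.
Auckland is UTC+12:00, so local arrival = 22:10 + 12:00 = 10:10 on Jul 11.
Layover = 12:00 − 10:10 = 1 hour 50 minutes.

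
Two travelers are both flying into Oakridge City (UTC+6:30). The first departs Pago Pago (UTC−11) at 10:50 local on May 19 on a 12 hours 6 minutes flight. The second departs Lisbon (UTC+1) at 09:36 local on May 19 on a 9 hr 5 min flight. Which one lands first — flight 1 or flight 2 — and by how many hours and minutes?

the second, by 16 hours 15 minutes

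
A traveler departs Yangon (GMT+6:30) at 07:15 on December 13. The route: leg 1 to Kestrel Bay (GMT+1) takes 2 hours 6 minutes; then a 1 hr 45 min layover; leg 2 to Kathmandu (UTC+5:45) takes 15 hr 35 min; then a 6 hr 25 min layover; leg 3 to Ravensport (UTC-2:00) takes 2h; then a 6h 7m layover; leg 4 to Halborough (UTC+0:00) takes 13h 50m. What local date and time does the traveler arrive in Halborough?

00:33 on December 15

Convert departure to UTC: 07:15 − 6:30 = 00:45 UTC on Dec 13.
Add 2 hours 6 minutes leg 1 → 02:51 UTC.
Add 1 hour and 45 minutes layover in Kestrel Bay → 04:36 UTC.
Add 15 hours and 35 minutes leg 2 → 20:11 UTC.
Add 6 hours 25 minutes layover in Kathmandu → 02:36 UTC (Dec 14).
Add 2 hours leg 3 → 04:36 UTC.
Add 6 hours and 7 minutes layover in Ravensport → 10:43 UTC.
Add 13 hours and 50 minutes leg 4 → 00:33 UTC (Dec 15).
Halborough is UTC+0, so local arrival is the same: 00:33 on Dec 15.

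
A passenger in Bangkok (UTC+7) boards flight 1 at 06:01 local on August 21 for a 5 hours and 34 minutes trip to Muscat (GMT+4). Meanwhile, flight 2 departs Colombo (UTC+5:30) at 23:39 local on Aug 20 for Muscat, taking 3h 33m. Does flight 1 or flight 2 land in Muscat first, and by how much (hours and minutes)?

Flight 1 in UTC: 06:01 − 7:00 = 23:01 on Aug 20.
+5 hours 34 minutes → arrive 04:35 UTC on Aug 21.
Flight 2 in UTC: 23:39 − 5:30 = 18:09 on Aug 20.
+3 hours 33 minutes → arrive 21:42 UTC on Aug 20.
Flight 2 lands earlier by 6 hours 53 minutes.

the second, by 6 hours 53 minutes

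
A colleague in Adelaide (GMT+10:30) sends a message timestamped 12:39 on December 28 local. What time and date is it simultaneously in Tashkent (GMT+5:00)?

07:09 on December 28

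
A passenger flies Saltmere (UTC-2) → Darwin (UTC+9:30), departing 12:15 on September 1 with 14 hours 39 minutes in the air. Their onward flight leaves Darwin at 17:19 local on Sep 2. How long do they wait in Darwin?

Convert departure to UTC: 12:15 + 2:00 = 14:15 UTC on Sep 1.
Add 14 hours and 39 minutes flight time → 04:54 UTC (Sep 2).
Darwin is UTC+9:30, so local arrival = 04:54 + 9:30 = 14:24 on Sep 2.
Layover = 17:19 − 14:24 = 2 hours 55 minutes.

2 hours 55 minutes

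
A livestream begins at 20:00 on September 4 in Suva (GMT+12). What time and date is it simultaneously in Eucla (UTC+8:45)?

In UTC: 20:00 − 12:00 = 08:00 on Sep 4.
Eucla is UTC+8:45: 08:00 + 8:45 = 16:45 on Sep 4.

16:45 on September 4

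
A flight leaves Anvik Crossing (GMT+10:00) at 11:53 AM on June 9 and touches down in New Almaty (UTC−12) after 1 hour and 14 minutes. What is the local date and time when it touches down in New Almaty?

Convert departure to UTC: 11:53 AM − 10:00 = 1:53 AM UTC on Jun 9.
Add 1 hour 14 minutes travel time → 3:07 AM UTC.
New Almaty is UTC−12:00, so local arrival = 3:07 AM − 12:00 = 3:07 PM on Jun 8.

3:07 PM on June 8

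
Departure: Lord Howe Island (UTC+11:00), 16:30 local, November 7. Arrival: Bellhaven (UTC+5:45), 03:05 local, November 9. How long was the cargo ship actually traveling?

39 hours 50 minutes

Departure in UTC: 16:30 − 11:00 = 05:30 on Nov 7.
Arrival in UTC: 03:05 − 5:45 = 21:20 on Nov 8.
Elapsed = 21:20 − 05:30 (+1 day) = 39 hours 50 minutes.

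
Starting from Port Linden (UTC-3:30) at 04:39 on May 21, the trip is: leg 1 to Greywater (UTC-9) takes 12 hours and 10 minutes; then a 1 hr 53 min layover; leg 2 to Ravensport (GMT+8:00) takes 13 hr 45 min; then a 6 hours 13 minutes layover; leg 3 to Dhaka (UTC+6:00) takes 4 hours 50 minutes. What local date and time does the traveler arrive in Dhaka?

05:00 on May 23

Convert departure to UTC: 04:39 + 3:30 = 08:09 UTC on May 21.
Add 12 hours and 10 minutes leg 1 → 20:19 UTC.
Add 1 hour and 53 minutes layover in Greywater → 22:12 UTC.
Add 13 hours 45 minutes leg 2 → 11:57 UTC (May 22).
Add 6 hours 13 minutes layover in Ravensport → 18:10 UTC.
Add 4 hours and 50 minutes leg 3 → 23:00 UTC.
Dhaka is UTC+6:00, so local arrival = 23:00 + 6:00 = 05:00 on May 23.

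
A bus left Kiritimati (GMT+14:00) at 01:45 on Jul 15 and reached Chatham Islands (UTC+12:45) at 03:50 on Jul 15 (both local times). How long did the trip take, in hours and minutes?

3 hours 20 minutes

Departure in UTC: 01:45 − 14:00 = 11:45 on Jul 14.
Arrival in UTC: 03:50 − 12:45 = 15:05 on Jul 14.
Elapsed = 15:05 − 11:45 = 3 hours 20 minutes.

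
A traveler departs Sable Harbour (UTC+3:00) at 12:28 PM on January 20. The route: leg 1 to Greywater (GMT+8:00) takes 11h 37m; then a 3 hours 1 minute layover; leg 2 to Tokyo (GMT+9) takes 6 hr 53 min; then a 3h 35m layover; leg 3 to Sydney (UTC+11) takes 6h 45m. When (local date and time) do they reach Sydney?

Convert departure to UTC: 12:28 PM − 3:00 = 9:28 AM UTC on Jan 20.
Add 11 hours and 37 minutes leg 1 → 9:05 PM UTC.
Add 3 hours 1 minute layover in Greywater → 12:06 AM UTC (Jan 21).
Add 6 hours and 53 minutes leg 2 → 6:59 AM UTC.
Add 3 hours 35 minutes layover in Tokyo → 10:34 AM UTC.
Add 6 hours 45 minutes leg 3 → 5:19 PM UTC.
Sydney is UTC+11:00, so local arrival = 5:19 PM + 11:00 = 4:19 AM on Jan 22.

4:19 AM on January 22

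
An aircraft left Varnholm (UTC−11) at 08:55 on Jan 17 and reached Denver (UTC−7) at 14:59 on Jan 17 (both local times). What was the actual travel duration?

2 hours 4 minutes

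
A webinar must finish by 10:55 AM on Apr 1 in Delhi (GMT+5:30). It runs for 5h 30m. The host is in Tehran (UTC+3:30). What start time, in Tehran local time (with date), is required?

3:25 AM on Apr 1

Target end time in UTC: 10:55 AM − 5:30 = 5:25 AM on Apr 1.
Subtract 5 hours 30 minutes → start 11:55 PM UTC on Mar 31.
Tehran is UTC+3:30: 11:55 PM + 3:30 = 3:25 AM on Apr 1.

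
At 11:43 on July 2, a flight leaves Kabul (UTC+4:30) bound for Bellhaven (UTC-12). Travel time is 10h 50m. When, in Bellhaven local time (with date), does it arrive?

Convert departure to UTC: 11:43 − 4:30 = 07:13 UTC on Jul 2.
Add 10 hours 50 minutes travel time → 18:03 UTC.
Bellhaven is UTC−12:00, so local arrival = 18:03 − 12:00 = 06:03 on Jul 2.

06:03 on July 2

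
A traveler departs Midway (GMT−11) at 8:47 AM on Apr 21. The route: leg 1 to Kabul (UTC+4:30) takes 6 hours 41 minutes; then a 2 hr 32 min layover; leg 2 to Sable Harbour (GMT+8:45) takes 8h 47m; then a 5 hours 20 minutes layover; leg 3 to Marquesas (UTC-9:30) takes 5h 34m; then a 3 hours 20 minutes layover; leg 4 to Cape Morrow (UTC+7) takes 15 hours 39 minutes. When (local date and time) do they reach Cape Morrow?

2:40 AM on April 24

Convert departure to UTC: 8:47 AM + 11:00 = 7:47 PM UTC on Apr 21.
Add 6 hours 41 minutes leg 1 → 2:28 AM UTC (Apr 22).
Add 2 hours and 32 minutes layover in Kabul → 5:00 AM UTC.
Add 8 hours 47 minutes leg 2 → 1:47 PM UTC.
Add 5 hours and 20 minutes layover in Sable Harbour → 7:07 PM UTC.
Add 5 hours 34 minutes leg 3 → 12:41 AM UTC (Apr 23).
Add 3 hours and 20 minutes layover in Marquesas → 4:01 AM UTC.
Add 15 hours 39 minutes leg 4 → 7:40 PM UTC.
Cape Morrow is UTC+7:00, so local arrival = 7:40 PM + 7:00 = 2:40 AM on Apr 24.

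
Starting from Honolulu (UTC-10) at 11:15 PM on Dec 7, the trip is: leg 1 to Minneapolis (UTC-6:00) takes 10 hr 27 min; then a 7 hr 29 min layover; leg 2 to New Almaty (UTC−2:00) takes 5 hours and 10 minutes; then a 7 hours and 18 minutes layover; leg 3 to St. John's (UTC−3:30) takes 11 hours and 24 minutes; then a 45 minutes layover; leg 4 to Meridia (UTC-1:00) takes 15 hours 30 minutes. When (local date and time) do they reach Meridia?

6:18 PM on December 10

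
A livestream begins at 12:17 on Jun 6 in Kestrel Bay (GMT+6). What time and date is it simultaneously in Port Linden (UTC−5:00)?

01:17 on Jun 6

In UTC: 12:17 − 6:00 = 06:17 on Jun 6.
Port Linden is UTC−5:00: 06:17 − 5:00 = 01:17 on Jun 6.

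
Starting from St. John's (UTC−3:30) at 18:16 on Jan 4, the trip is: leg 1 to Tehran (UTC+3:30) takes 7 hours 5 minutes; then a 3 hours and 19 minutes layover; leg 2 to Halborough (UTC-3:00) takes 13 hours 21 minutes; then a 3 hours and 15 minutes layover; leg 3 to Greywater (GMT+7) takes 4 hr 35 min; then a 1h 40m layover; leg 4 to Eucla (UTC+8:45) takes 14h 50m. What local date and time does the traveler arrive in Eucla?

06:36 on Jan 7

Convert departure to UTC: 18:16 + 3:30 = 21:46 UTC on Jan 4.
Add 7 hours 5 minutes leg 1 → 04:51 UTC (Jan 5).
Add 3 hours and 19 minutes layover in Tehran → 08:10 UTC.
Add 13 hours 21 minutes leg 2 → 21:31 UTC.
Add 3 hours 15 minutes layover in Halborough → 00:46 UTC (Jan 6).
Add 4 hours 35 minutes leg 3 → 05:21 UTC.
Add 1 hour 40 minutes layover in Greywater → 07:01 UTC.
Add 14 hours and 50 minutes leg 4 → 21:51 UTC.
Eucla is UTC+8:45, so local arrival = 21:51 + 8:45 = 06:36 on Jan 7.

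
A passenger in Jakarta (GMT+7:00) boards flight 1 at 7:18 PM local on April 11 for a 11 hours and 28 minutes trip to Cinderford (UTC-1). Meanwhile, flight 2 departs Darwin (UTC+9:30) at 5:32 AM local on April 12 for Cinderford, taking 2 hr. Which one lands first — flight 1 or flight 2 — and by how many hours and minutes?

Flight 1 in UTC: 7:18 PM − 7:00 = 12:18 PM on Apr 11.
+11 hours and 28 minutes → arrive 11:46 PM UTC on Apr 11.
Flight 2 in UTC: 5:32 AM − 9:30 = 8:02 PM on Apr 11.
+2 hours → arrive 10:02 PM UTC on Apr 11.
Flight 2 lands earlier by 1 hour 44 minutes.

the second, by 1 hour 44 minutes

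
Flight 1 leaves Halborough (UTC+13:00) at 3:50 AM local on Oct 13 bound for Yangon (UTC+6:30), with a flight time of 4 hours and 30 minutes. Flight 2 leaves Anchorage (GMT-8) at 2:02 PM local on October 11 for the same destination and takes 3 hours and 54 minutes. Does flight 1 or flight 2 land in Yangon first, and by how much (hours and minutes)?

Flight 1 in UTC: 3:50 AM − 13:00 = 2:50 PM on Oct 12.
+4 hours and 30 minutes → arrive 7:20 PM UTC on Oct 12.
Flight 2 in UTC: 2:02 PM + 8:00 = 10:02 PM on Oct 11.
+3 hours 54 minutes → arrive 1:56 AM UTC on Oct 12.
Flight 2 lands earlier by 17 hours 24 minutes.

the second, by 17 hours 24 minutes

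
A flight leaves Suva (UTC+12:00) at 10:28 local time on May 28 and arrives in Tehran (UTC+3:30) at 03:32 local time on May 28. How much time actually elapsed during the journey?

Tehran is 8:30 behind Suva.
Clock-face elapsed time (ignoring zones) is −6 hours 56 minutes.
Actual elapsed = −6 hours 56 minutes + 8:30 = 1 hour 34 minutes.

1 hour 34 minutes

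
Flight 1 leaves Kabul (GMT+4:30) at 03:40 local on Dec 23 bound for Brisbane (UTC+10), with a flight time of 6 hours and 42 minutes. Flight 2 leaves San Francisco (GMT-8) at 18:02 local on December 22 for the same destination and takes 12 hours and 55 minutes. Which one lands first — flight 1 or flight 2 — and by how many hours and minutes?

Flight 1 in UTC: 03:40 − 4:30 = 23:10 on Dec 22.
+6 hours 42 minutes → arrive 05:52 UTC on Dec 23.
Flight 2 in UTC: 18:02 + 8:00 = 02:02 on Dec 23.
+12 hours 55 minutes → arrive 14:57 UTC on Dec 23.
Flight 1 lands earlier by 9 hours 5 minutes.

the first, by 9 hours 5 minutes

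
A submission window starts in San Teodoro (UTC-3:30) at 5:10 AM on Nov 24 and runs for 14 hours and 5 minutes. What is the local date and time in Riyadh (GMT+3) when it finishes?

Convert start to UTC: 5:10 AM + 3:30 = 8:40 AM UTC on Nov 24.
Add 14 hours 5 minutes duration → 10:45 PM UTC.
Riyadh is UTC+3:00, so local end time = 10:45 PM + 3:00 = 1:45 AM on Nov 25.

1:45 AM on November 25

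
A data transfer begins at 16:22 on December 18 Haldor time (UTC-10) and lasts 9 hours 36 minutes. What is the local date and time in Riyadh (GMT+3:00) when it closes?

Convert start to UTC: 16:22 + 10:00 = 02:22 UTC on Dec 19.
Add 9 hours 36 minutes duration → 11:58 UTC.
Riyadh is UTC+3:00, so local end time = 11:58 + 3:00 = 14:58 on Dec 19.

14:58 on December 19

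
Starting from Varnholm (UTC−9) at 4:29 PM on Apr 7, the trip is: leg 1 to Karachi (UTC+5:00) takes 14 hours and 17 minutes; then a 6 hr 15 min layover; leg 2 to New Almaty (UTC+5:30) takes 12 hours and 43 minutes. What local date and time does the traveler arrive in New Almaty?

Convert departure to UTC: 4:29 PM + 9:00 = 1:29 AM UTC on Apr 8.
Add 14 hours 17 minutes leg 1 → 3:46 PM UTC.
Add 6 hours and 15 minutes layover in Karachi → 10:01 PM UTC.
Add 12 hours 43 minutes leg 2 → 10:44 AM UTC (Apr 9).
New Almaty is UTC+5:30, so local arrival = 10:44 AM + 5:30 = 4:14 PM on Apr 9.

4:14 PM on April 9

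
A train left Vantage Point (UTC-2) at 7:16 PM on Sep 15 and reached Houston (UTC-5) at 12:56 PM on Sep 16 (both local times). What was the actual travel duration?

20 hours 40 minutes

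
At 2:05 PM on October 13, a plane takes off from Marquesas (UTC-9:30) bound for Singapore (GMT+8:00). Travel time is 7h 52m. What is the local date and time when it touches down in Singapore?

3:27 PM on October 14

Singapore is 17:30 ahead of Marquesas.
After 7 hours and 52 minutes it is 9:57 PM in Marquesas.
Shift by the zone difference: 9:57 PM + 17:30 = 3:27 PM on Oct 14 in Singapore.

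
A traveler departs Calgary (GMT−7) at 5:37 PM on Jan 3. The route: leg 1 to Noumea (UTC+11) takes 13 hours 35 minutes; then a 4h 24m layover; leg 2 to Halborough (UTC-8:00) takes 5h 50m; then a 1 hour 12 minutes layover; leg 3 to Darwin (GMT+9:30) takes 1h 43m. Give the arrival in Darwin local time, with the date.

12:51 PM on Jan 5

Convert departure to UTC: 5:37 PM + 7:00 = 12:37 AM UTC on Jan 4.
Add 13 hours 35 minutes leg 1 → 2:12 PM UTC.
Add 4 hours and 24 minutes layover in Noumea → 6:36 PM UTC.
Add 5 hours and 50 minutes leg 2 → 12:26 AM UTC (Jan 5).
Add 1 hour 12 minutes layover in Halborough → 1:38 AM UTC.
Add 1 hour 43 minutes leg 3 → 3:21 AM UTC.
Darwin is UTC+9:30, so local arrival = 3:21 AM + 9:30 = 12:51 PM on Jan 5.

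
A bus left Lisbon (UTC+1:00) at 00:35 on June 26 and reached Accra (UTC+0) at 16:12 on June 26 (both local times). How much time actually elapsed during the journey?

Accra is 1:00 behind Lisbon.
Clock-face elapsed time (ignoring zones) is 15 hours 37 minutes.
Actual elapsed = 15 hours 37 minutes + 1:00 = 16 hours 37 minutes.

16 hours 37 minutes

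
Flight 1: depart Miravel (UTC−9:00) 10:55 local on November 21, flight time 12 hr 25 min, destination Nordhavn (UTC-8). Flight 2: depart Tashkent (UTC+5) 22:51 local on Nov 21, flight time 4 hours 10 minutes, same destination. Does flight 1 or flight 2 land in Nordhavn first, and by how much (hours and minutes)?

the second, by 10 hours 19 minutes

Flight 1 in UTC: 10:55 + 9:00 = 19:55 on Nov 21.
+12 hours and 25 minutes → arrive 08:20 UTC on Nov 22.
Flight 2 in UTC: 22:51 − 5:00 = 17:51 on Nov 21.
+4 hours 10 minutes → arrive 22:01 UTC on Nov 21.
Flight 2 lands earlier by 10 hours 19 minutes.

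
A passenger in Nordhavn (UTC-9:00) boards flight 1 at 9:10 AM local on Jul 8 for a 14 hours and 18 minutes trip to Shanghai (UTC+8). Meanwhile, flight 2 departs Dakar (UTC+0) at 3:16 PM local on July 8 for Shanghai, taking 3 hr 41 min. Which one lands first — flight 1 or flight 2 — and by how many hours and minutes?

the second, by 13 hours 31 minutes

Flight 1 in UTC: 9:10 AM + 9:00 = 6:10 PM on Jul 8.
+14 hours and 18 minutes → arrive 8:28 AM UTC on Jul 9.
Flight 2 departs at 3:16 PM UTC (Jul 8).
+3 hours and 41 minutes → arrive 6:57 PM UTC on Jul 8.
Flight 2 lands earlier by 13 hours 31 minutes.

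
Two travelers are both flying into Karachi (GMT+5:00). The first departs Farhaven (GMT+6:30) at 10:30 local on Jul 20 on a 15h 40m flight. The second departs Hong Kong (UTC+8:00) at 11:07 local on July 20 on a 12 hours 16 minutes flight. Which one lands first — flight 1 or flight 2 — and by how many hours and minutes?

the second, by 4 hours 17 minutes

Flight 1 in UTC: 10:30 − 6:30 = 04:00 on Jul 20.
+15 hours 40 minutes → arrive 19:40 UTC on Jul 20.
Flight 2 in UTC: 11:07 − 8:00 = 03:07 on Jul 20.
+12 hours and 16 minutes → arrive 15:23 UTC on Jul 20.
Flight 2 lands earlier by 4 hours 17 minutes.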